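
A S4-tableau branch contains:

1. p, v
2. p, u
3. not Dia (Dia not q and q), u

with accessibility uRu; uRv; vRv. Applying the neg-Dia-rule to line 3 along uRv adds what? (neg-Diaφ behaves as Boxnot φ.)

not (Dia not q and q), v

neg-Diaφ behaves as Boxnot φ: propagate the negated body to each accessible world.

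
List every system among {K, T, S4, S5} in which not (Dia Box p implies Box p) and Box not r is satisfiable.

K, T, S4

S4-tableau for the formula:
1. not (Dia Box p implies Box p) and Box not r, 0
2. not (Dia Box p implies Box p), 0
3. Box not r, 0
4. Dia Box p, 0
5. not Box p, 0
6. not r, 0
7. Box p, 1
8. not r, 1
9. p, 1
10. not p, 2
11. not r, 2
Accessibility: 0R0, 0R1, 0R2, 1R1, 2R2
Complete open branch: satisfiable in S4, hence also in K, T (this S4-model is also a K-model and a T-model).
S5-tableau for the formula:
1. not (Dia Box p implies Box p) and Box not r, 0
2. not (Dia Box p implies Box p), 0
3. Box not r, 0
4. Dia Box p, 0
5. not Box p, 0
6. not r, 0
7. Box p, 1
8. not r, 1
9. p, 0
10. p, 1
11. not p, 2
12. not r, 2
13. p, 2
Accessibility: 0R0, 0R1, 0R2, 1R0, 1R1, 1R2, 2R0, 2R1, 2R2
Branch closes: p and not p both at 2.
Every branch closes (one shown): unsatisfiable in S5.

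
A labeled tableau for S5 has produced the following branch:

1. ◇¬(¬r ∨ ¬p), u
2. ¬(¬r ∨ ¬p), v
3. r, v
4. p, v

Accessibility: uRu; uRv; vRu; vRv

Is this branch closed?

No atom appears with both signs at the same world.

Open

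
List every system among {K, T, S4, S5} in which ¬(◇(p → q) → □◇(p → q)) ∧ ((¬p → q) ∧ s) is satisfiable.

K, T, S4

S5-tableau for the formula:
1. ¬(◇(p → q) → □◇(p → q)) ∧ ((¬p → q) ∧ s), 0
2. ¬(◇(p → q) → □◇(p → q)), 0
3. (¬p → q) ∧ s, 0
4. ◇(p → q), 0
5. ¬□◇(p → q), 0
6. ¬p → q, 0
7. s, 0
8. p, 0
9. p → q, 1
10. q, 1
11. ¬◇(p → q), 2
12. ¬(p → q), 0
13. ¬q, 0
14. ¬(p → q), 1
15. p, 1
16. ¬q, 1
Accessibility: 0R0, 0R1, 0R2, 1R0, 1R1, 1R2, 2R0, 2R1, 2R2
Branch closes: q and ¬q both at 1.
Every branch closes (one shown): unsatisfiable in S5.
S4-tableau for the formula:
1. ¬(◇(p → q) → □◇(p → q)) ∧ ((¬p → q) ∧ s), 0
2. ¬(◇(p → q) → □◇(p → q)), 0
3. (¬p → q) ∧ s, 0
4. ◇(p → q), 0
5. ¬□◇(p → q), 0
6. ¬p → q, 0
7. s, 0
8. q, 0
9. p → q, 1
10. q, 1
11. ¬◇(p → q), 2
12. ¬(p → q), 2
13. p, 2
14. ¬q, 2
Accessibility: 0R0, 0R1, 0R2, 1R1, 2R2
Complete open branch: satisfiable in S4, hence also in K, T (this S4-model is also a K-model and a T-model).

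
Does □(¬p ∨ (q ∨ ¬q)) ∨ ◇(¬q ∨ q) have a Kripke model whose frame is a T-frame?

Satisfiable

1. □(¬p ∨ (q ∨ ¬q)) ∨ ◇(¬q ∨ q), 0
2. ◇(¬q ∨ q), 0   [∨-rule on 1 (branches; this branch)]
3. ¬q ∨ q, 1   [◇-rule on 2: fresh world 1, 0R1]
4. q, 1   [∨-rule on 3 (branches; this branch)]
Accessibility: 0R0, 0R1, 1R1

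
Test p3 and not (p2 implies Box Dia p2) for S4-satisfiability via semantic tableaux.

1. p3 and not (p2 implies Box Dia p2), u
2. p3, u
3. not (p2 implies Box Dia p2), u
4. p2, u
5. not Box Dia p2, u
6. not Dia p2, v
7. not p2, v
Accessibility: uRu, uRv, vRv

Satisfiable (open branch found)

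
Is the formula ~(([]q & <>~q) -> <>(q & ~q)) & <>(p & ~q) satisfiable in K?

1. ~(([]q & <>~q) -> <>(q & ~q)) & <>(p & ~q), u
2. ~(([]q & <>~q) -> <>(q & ~q)), u
3. <>(p & ~q), u
4. []q & <>~q, u
5. ~<>(q & ~q), u
6. []q, u
7. <>~q, u
8. p & ~q, v
9. p, v
10. ~q, v
11. ~(q & ~q), v
12. q, v
Accessibility: uRv
Branch closes: q and ~q both at v.
(One branch shown.) All branches close.

No, unsatisfiable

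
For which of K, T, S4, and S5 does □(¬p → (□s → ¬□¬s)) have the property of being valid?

T, S4, S5

T-tableau for the negation ¬□(¬p → (□s → ¬□¬s)):
1. ¬□(¬p → (□s → ¬□¬s)), u
2. ¬(¬p → (□s → ¬□¬s)), v   [¬□-rule on 1: fresh world v, uRv]
3. ¬p, v   [¬→-rule on 2]
4. ¬(□s → ¬□¬s), v   [¬→-rule on 2]
5. □s, v   [¬→-rule on 4]
6. □¬s, v   [¬→-rule on 4]
7. s, v   [□-rule on 5 via vRv]
8. ¬s, v   [□-rule on 6 via vRv]
Accessibility: uRu, uRv, vRv
Branch closes: s and ¬s both at v.
Every branch closes (one shown): valid in T, hence also in S4, S5 (every theorem of T is a theorem of S4 and S5).
K-tableau for the negation ¬□(¬p → (□s → ¬□¬s)):
1. ¬□(¬p → (□s → ¬□¬s)), u
2. ¬(¬p → (□s → ¬□¬s)), v   [¬□-rule on 1: fresh world v, uRv]
3. ¬p, v   [¬→-rule on 2]
4. ¬(□s → ¬□¬s), v   [¬→-rule on 2]
5. □s, v   [¬→-rule on 4]
6. □¬s, v   [¬→-rule on 4]
Accessibility: uRv
Complete open branch: countermodel on a K-frame, so not valid in K.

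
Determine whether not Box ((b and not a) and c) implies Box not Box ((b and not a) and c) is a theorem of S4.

Invalid (countermodel exists)

Tableau for the negation not (not Box ((b and not a) and c) implies Box not Box ((b and not a) and c)):
1. not (not Box ((b and not a) and c) implies Box not Box ((b and not a) and c)), 0
2. not Box ((b and not a) and c), 0   [neg-implies-rule on 1]
3. not Box not Box ((b and not a) and c), 0   [neg-implies-rule on 1]
4. not ((b and not a) and c), 1   [neg-Box-rule on 2: fresh world 1, 0R1]
5. not c, 1   [neg-and-rule on 4 (branches; this branch)]
6. Box ((b and not a) and c), 2   [neg-Box-rule on 3: fresh world 2, 0R2]
7. (b and not a) and c, 2   [Box-rule on 6 via 2R2]
8. b and not a, 2   [and-rule on 7]
9. c, 2   [and-rule on 7]
10. b, 2   [and-rule on 8]
11. not a, 2   [and-rule on 8]
Accessibility: 0R0, 0R1, 0R2, 1R1, 2R2
The negation has an open branch (countermodel exists).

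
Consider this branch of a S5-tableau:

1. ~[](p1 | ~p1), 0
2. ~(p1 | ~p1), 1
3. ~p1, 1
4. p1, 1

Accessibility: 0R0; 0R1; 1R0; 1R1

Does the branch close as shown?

Both p1 and ~p1 appear at 1.

Yes, closed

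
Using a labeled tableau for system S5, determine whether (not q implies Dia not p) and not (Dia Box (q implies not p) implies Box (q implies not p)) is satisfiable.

Unsatisfiable

1. (not q implies Dia not p) and not (Dia Box (q implies not p) implies Box (q implies not p)), w0
2. not q implies Dia not p, w0
3. not (Dia Box (q implies not p) implies Box (q implies not p)), w0
4. Dia Box (q implies not p), w0
5. not Box (q implies not p), w0
6. Dia not p, w0
7. Box (q implies not p), w1
8. q implies not p, w0
9. q implies not p, w1
10. not p, w0
11. not p, w1
12. not (q implies not p), w2
13. q, w2
14. p, w2
15. q implies not p, w2
16. not p, w2
Accessibility: w0Rw0, w0Rw1, w0Rw2, w1Rw0, w1Rw1, w1Rw2, w2Rw0, w2Rw1, w2Rw2
Branch closes: p and not p both at w2.
Every branch closes; the branch above is one of them.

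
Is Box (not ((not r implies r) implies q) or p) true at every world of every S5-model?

Tableau for the negation not Box (not ((not r implies r) implies q) or p):
1. not Box (not ((not r implies r) implies q) or p), 0
2. not (not ((not r implies r) implies q) or p), 1
3. (not r implies r) implies q, 1
4. not p, 1
5. q, 1
Accessibility: 0R0, 0R1, 1R0, 1R1
The negation has an open branch (countermodel exists).

No, not valid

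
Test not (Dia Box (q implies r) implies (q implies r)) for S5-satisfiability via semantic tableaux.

1. not (Dia Box (q implies r) implies (q implies r)), u
2. Dia Box (q implies r), u   [neg-implies-rule on 1]
3. not (q implies r), u   [neg-implies-rule on 1]
4. q, u   [neg-implies-rule on 3]
5. not r, u   [neg-implies-rule on 3]
6. Box (q implies r), v   [Dia-rule on 2: fresh world v, uRv]
7. q implies r, u   [Box-rule on 6 via vRu]
8. q implies r, v   [Box-rule on 6 via vRv]
9. r, u   [implies-rule on 7 (branches; this branch)]
Accessibility: uRu, uRv, vRu, vRv
Branch closes: r and not r both at u.
(One branch shown.) All branches close.

No, unsatisfiable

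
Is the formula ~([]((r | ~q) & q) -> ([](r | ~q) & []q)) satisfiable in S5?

No, unsatisfiable

1. ~([]((r | ~q) & q) -> ([](r | ~q) & []q)), w0
2. []((r | ~q) & q), w0
3. ~([](r | ~q) & []q), w0
4. (r | ~q) & q, w0
5. r | ~q, w0
6. q, w0
7. ~[](r | ~q), w0
8. r, w0
9. ~(r | ~q), w1
10. ~r, w1
11. q, w1
12. (r | ~q) & q, w1
13. r | ~q, w1
14. ~q, w1
Accessibility: w0Rw0, w0Rw1, w1Rw0, w1Rw1
Branch closes: q and ~q both at w1.
All branches of the tableau close; one closing branch shown above.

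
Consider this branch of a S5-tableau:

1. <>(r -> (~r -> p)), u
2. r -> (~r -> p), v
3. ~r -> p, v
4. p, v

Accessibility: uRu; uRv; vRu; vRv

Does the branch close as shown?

Not closed

There is no literal clash: for every atom and world, at most one sign appears.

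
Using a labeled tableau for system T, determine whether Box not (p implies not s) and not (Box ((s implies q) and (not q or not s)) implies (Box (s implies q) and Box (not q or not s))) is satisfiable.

1. Box not (p implies not s) and not (Box ((s implies q) and (not q or not s)) implies (Box (s implies q) and Box (not q or not s))), w0
2. Box not (p implies not s), w0
3. not (Box ((s implies q) and (not q or not s)) implies (Box (s implies q) and Box (not q or not s))), w0
4. Box ((s implies q) and (not q or not s)), w0
5. not (Box (s implies q) and Box (not q or not s)), w0
6. not (p implies not s), w0
7. p, w0
8. s, w0
9. (s implies q) and (not q or not s), w0
10. s implies q, w0
11. not q or not s, w0
12. not Box (not q or not s), w0
13. q, w0
14. not s, w0
Accessibility: w0Rw0
Branch closes: s and not s both at w0.
(One branch shown.) All branches close.

No, unsatisfiable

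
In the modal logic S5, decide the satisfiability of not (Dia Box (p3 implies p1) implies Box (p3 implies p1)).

1. not (Dia Box (p3 implies p1) implies Box (p3 implies p1)), w0
2. Dia Box (p3 implies p1), w0
3. not Box (p3 implies p1), w0
4. Box (p3 implies p1), w1
5. p3 implies p1, w0
6. p3 implies p1, w1
7. p1, w0
8. p1, w1
9. not (p3 implies p1), w2
10. p3, w2
11. not p1, w2
12. p3 implies p1, w2
13. p1, w2
Accessibility: w0Rw0, w0Rw1, w0Rw2, w1Rw0, w1Rw1, w1Rw2, w2Rw0, w2Rw1, w2Rw2
Branch closes: p1 and not p1 both at w2.
Every branch closes; the branch above is one of them.

Unsatisfiable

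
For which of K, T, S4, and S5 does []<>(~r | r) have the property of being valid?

T-tableau for the negation ~[]<>(~r | r):
1. ~[]<>(~r | r), 0
2. ~<>(~r | r), 1
3. ~(~r | r), 1
4. r, 1
5. ~r, 1
Accessibility: 0R0, 0R1, 1R1
Branch closes: r and ~r both at 1.
Every branch closes (one shown): valid in T, hence also in S4, S5 (every theorem of T is a theorem of S4 and S5).
K-tableau for the negation ~[]<>(~r | r):
1. ~[]<>(~r | r), 0
2. ~<>(~r | r), 1
Accessibility: 0R1
Complete open branch: countermodel on a K-frame, so not valid in K.

T, S4, S5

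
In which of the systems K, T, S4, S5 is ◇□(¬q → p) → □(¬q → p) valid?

S4-tableau for the negation ¬(◇□(¬q → p) → □(¬q → p)):
1. ¬(◇□(¬q → p) → □(¬q → p)), u
2. ◇□(¬q → p), u
3. ¬□(¬q → p), u
4. □(¬q → p), v
5. ¬q → p, v
6. p, v
7. ¬(¬q → p), w
8. ¬q, w
9. ¬p, w
Accessibility: uRu, uRv, uRw, vRv, wRw
Complete open branch: countermodel on an S4-frame, so not valid in S4, nor in K, T (the same frame is also a K-frame and a T-frame).
S5-tableau for the negation ¬(◇□(¬q → p) → □(¬q → p)):
1. ¬(◇□(¬q → p) → □(¬q → p)), u
2. ◇□(¬q → p), u
3. ¬□(¬q → p), u
4. □(¬q → p), v
5. ¬q → p, u
6. ¬q → p, v
7. p, u
8. p, v
9. ¬(¬q → p), w
10. ¬q, w
11. ¬p, w
12. ¬q → p, w
13. p, w
Accessibility: uRu, uRv, uRw, vRu, vRv, vRw, wRu, wRv, wRw
Branch closes: p and ¬p both at w.
Every branch closes (one shown): valid in S5.

S5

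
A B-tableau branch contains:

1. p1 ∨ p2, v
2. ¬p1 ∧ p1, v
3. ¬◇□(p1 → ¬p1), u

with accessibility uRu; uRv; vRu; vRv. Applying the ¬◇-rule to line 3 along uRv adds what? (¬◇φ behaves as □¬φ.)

¬□(p1 → ¬p1), v

¬◇φ behaves as □¬φ: propagate the negated body to each accessible world.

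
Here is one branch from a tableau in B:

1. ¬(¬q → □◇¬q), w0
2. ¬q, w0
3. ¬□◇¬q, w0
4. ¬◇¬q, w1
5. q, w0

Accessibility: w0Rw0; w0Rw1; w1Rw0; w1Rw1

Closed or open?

Both q and ¬q appear at w0.

Closed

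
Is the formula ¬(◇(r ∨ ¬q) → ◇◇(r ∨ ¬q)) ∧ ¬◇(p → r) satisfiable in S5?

1. ¬(◇(r ∨ ¬q) → ◇◇(r ∨ ¬q)) ∧ ¬◇(p → r), u
2. ¬(◇(r ∨ ¬q) → ◇◇(r ∨ ¬q)), u
3. ¬◇(p → r), u
4. ◇(r ∨ ¬q), u
5. ¬◇◇(r ∨ ¬q), u
6. ¬(p → r), u
7. p, u
8. ¬r, u
9. ¬◇(r ∨ ¬q), u
10. ¬(r ∨ ¬q), u
11. q, u
12. r ∨ ¬q, v
13. ¬(p → r), v
14. p, v
15. ¬r, v
16. ¬◇(r ∨ ¬q), v
17. ¬(r ∨ ¬q), v
18. q, v
19. ¬q, v
Accessibility: uRu, uRv, vRu, vRv
Branch closes: q and ¬q both at v.
(One branch shown.) All branches close.

No, unsatisfiable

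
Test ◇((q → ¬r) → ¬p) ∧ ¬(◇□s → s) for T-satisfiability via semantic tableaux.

1. ◇((q → ¬r) → ¬p) ∧ ¬(◇□s → s), w0
2. ◇((q → ¬r) → ¬p), w0   [∧-rule on 1]
3. ¬(◇□s → s), w0   [∧-rule on 1]
4. ◇□s, w0   [¬→-rule on 3]
5. ¬s, w0   [¬→-rule on 3]
6. (q → ¬r) → ¬p, w1   [◇-rule on 2: fresh world w1, w0Rw1]
7. ¬p, w1   [→-rule on 6 (branches; this branch)]
8. □s, w2   [◇-rule on 4: fresh world w2, w0Rw2]
9. s, w2   [□-rule on 8 via w2Rw2]
Accessibility: w0Rw0, w0Rw1, w0Rw2, w1Rw1, w2Rw2

Satisfiable (open branch found)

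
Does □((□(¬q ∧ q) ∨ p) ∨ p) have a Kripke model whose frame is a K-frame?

Yes, satisfiable

1. □((□(¬q ∧ q) ∨ p) ∨ p), 0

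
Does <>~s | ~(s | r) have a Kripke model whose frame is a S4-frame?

1. <>~s | ~(s | r), u
2. ~(s | r), u
3. ~s, u
4. ~r, u
Accessibility: uRu

Satisfiable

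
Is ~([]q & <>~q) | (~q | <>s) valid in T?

Tableau for the negation ~(~([]q & <>~q) | (~q | <>s)):
1. ~(~([]q & <>~q) | (~q | <>s)), 0
2. []q & <>~q, 0
3. ~(~q | <>s), 0
4. []q, 0
5. <>~q, 0
6. q, 0
7. ~<>s, 0
8. ~s, 0
9. ~q, 1
10. q, 1
Accessibility: 0R0, 0R1, 1R1
Branch closes: q and ~q both at 1.
Every branch of the negation's tableau closes; the branch above is one of them.

Yes, valid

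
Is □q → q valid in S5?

Yes, valid

Tableau for the negation ¬(□q → q):
1. ¬(□q → q), w0
2. □q, w0
3. ¬q, w0
4. q, w0
Accessibility: w0Rw0
Branch closes: q and ¬q both at w0.
Every branch of the negation's tableau closes; the branch above is one of them.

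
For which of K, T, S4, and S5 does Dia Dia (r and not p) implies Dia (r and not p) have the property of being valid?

S4, S5

T-tableau for the negation not (Dia Dia (r and not p) implies Dia (r and not p)):
1. not (Dia Dia (r and not p) implies Dia (r and not p)), u
2. Dia Dia (r and not p), u   [neg-implies-rule on 1]
3. not Dia (r and not p), u   [neg-implies-rule on 1]
4. not (r and not p), u   [neg-Dia-rule on 3 via uRu]
5. p, u   [neg-and-rule on 4 (branches; this branch)]
6. Dia (r and not p), v   [Dia-rule on 2: fresh world v, uRv]
7. not (r and not p), v   [neg-Dia-rule on 3 via uRv]
8. p, v   [neg-and-rule on 7 (branches; this branch)]
9. r and not p, w   [Dia-rule on 6: fresh world w, vRw]
10. r, w   [and-rule on 9]
11. not p, w   [and-rule on 9]
Accessibility: uRu, uRv, vRv, vRw, wRw
Complete open branch: countermodel on a T-frame, so not valid in T, nor in K (the same frame is also a K-frame).
S4-tableau for the negation not (Dia Dia (r and not p) implies Dia (r and not p)):
1. not (Dia Dia (r and not p) implies Dia (r and not p)), u
2. Dia Dia (r and not p), u   [neg-implies-rule on 1]
3. not Dia (r and not p), u   [neg-implies-rule on 1]
4. not (r and not p), u   [neg-Dia-rule on 3 via uRu]
5. p, u   [neg-and-rule on 4 (branches; this branch)]
6. Dia (r and not p), v   [Dia-rule on 2: fresh world v, uRv]
7. not (r and not p), v   [neg-Dia-rule on 3 via uRv]
8. p, v   [neg-and-rule on 7 (branches; this branch)]
9. r and not p, w   [Dia-rule on 6: fresh world w, vRw]
10. r, w   [and-rule on 9]
11. not p, w   [and-rule on 9]
12. not (r and not p), w   [neg-Dia-rule on 3 via uRw]
13. p, w   [neg-and-rule on 12 (branches; this branch)]
Accessibility: uRu, uRv, uRw, vRv, vRw, wRw
Branch closes: p and not p both at w.
Every branch closes (one shown): valid in S4, hence also in S5 (every theorem of S4 is a theorem of S5).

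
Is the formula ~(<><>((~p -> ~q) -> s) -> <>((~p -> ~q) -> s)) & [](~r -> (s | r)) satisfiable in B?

1. ~(<><>((~p -> ~q) -> s) -> <>((~p -> ~q) -> s)) & [](~r -> (s | r)), u
2. ~(<><>((~p -> ~q) -> s) -> <>((~p -> ~q) -> s)), u   [&-rule on 1]
3. [](~r -> (s | r)), u   [&-rule on 1]
4. <><>((~p -> ~q) -> s), u   [~->-rule on 2]
5. ~<>((~p -> ~q) -> s), u   [~->-rule on 2]
6. ~r -> (s | r), u   [[]-rule on 3 via uRu]
7. ~((~p -> ~q) -> s), u   [~<>-rule on 5 via uRu]
8. ~p -> ~q, u   [~->-rule on 7]
9. ~s, u   [~->-rule on 7]
10. s | r, u   [->-rule on 6 (branches; this branch)]
11. ~q, u   [->-rule on 8 (branches; this branch)]
12. r, u   [|-rule on 10 (branches; this branch)]
13. <>((~p -> ~q) -> s), v   [<>-rule on 4: fresh world v, uRv]
14. ~r -> (s | r), v   [[]-rule on 3 via uRv]
15. ~((~p -> ~q) -> s), v   [~<>-rule on 5 via uRv]
16. ~p -> ~q, v   [~->-rule on 15]
17. ~s, v   [~->-rule on 15]
18. s | r, v   [->-rule on 14 (branches; this branch)]
19. ~q, v   [->-rule on 16 (branches; this branch)]
20. r, v   [|-rule on 18 (branches; this branch)]
21. (~p -> ~q) -> s, w   [<>-rule on 13: fresh world w, vRw]
22. s, w   [->-rule on 21 (branches; this branch)]
Accessibility: uRu, uRv, vRu, vRv, vRw, wRv, wRw

Satisfiable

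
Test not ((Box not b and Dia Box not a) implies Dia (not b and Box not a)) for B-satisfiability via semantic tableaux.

No, unsatisfiable

1. not ((Box not b and Dia Box not a) implies Dia (not b and Box not a)), u
2. Box not b and Dia Box not a, u
3. not Dia (not b and Box not a), u
4. Box not b, u
5. Dia Box not a, u
6. not (not b and Box not a), u
7. not b, u
8. not Box not a, u
9. Box not a, v
10. not (not b and Box not a), v
11. not b, v
12. not a, u
13. not a, v
14. not Box not a, v
15. a, w
16. not (not b and Box not a), w
17. not b, w
18. not Box not a, w
19. a, x
20. not a, x
Accessibility: uRu, uRv, uRw, vRu, vRv, vRx, wRu, wRw, xRv, xRx
Branch closes: a and not a both at x.
Every branch closes; the branch above is one of them.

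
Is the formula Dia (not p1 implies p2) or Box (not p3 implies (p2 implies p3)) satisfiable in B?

1. Dia (not p1 implies p2) or Box (not p3 implies (p2 implies p3)), 0
2. Box (not p3 implies (p2 implies p3)), 0   [or-rule on 1 (branches; this branch)]
3. not p3 implies (p2 implies p3), 0   [Box-rule on 2 via 0R0]
4. p2 implies p3, 0   [implies-rule on 3 (branches; this branch)]
5. p3, 0   [implies-rule on 4 (branches; this branch)]
Accessibility: 0R0

Satisfiable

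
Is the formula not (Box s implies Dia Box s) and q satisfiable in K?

Satisfiable

1. not (Box s implies Dia Box s) and q, u
2. not (Box s implies Dia Box s), u   [and-rule on 1]
3. q, u   [and-rule on 1]
4. Box s, u   [neg-implies-rule on 2]
5. not Dia Box s, u   [neg-implies-rule on 2]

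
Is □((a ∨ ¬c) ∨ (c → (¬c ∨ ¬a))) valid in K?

Tableau for the negation ¬□((a ∨ ¬c) ∨ (c → (¬c ∨ ¬a))):
1. ¬□((a ∨ ¬c) ∨ (c → (¬c ∨ ¬a))), u
2. ¬((a ∨ ¬c) ∨ (c → (¬c ∨ ¬a))), v   [¬□-rule on 1: fresh world v, uRv]
3. ¬(a ∨ ¬c), v   [¬∨-rule on 2]
4. ¬(c → (¬c ∨ ¬a)), v   [¬∨-rule on 2]
5. ¬a, v   [¬∨-rule on 3]
6. c, v   [¬∨-rule on 3]
7. ¬(¬c ∨ ¬a), v   [¬→-rule on 4]
8. a, v   [¬∨-rule on 7]
Accessibility: uRv
Branch closes: a and ¬a both at v.
Every branch of the negation's tableau closes; the branch above is one of them.

Valid in K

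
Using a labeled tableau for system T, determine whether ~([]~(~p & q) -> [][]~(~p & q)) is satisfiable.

Yes, satisfiable

1. ~([]~(~p & q) -> [][]~(~p & q)), w0
2. []~(~p & q), w0
3. ~[][]~(~p & q), w0
4. ~(~p & q), w0
5. ~q, w0
6. ~[]~(~p & q), w1
7. ~(~p & q), w1
8. ~q, w1
9. ~p & q, w2
10. ~p, w2
11. q, w2
Accessibility: w0Rw0, w0Rw1, w1Rw1, w1Rw2, w2Rw2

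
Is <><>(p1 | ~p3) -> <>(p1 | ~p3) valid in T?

Invalid (countermodel exists)

Tableau for the negation ~(<><>(p1 | ~p3) -> <>(p1 | ~p3)):
1. ~(<><>(p1 | ~p3) -> <>(p1 | ~p3)), u
2. <><>(p1 | ~p3), u   [~->-rule on 1]
3. ~<>(p1 | ~p3), u   [~->-rule on 1]
4. ~(p1 | ~p3), u   [~<>-rule on 3 via uRu]
5. ~p1, u   [~|-rule on 4]
6. p3, u   [~|-rule on 4]
7. <>(p1 | ~p3), v   [<>-rule on 2: fresh world v, uRv]
8. ~(p1 | ~p3), v   [~<>-rule on 3 via uRv]
9. ~p1, v   [~|-rule on 8]
10. p3, v   [~|-rule on 8]
11. p1 | ~p3, w   [<>-rule on 7: fresh world w, vRw]
12. ~p3, w   [|-rule on 11 (branches; this branch)]
Accessibility: uRu, uRv, vRv, vRw, wRw
The negation has an open branch (countermodel exists).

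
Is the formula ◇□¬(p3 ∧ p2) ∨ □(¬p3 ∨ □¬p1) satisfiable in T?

Satisfiable

1. ◇□¬(p3 ∧ p2) ∨ □(¬p3 ∨ □¬p1), u
2. □(¬p3 ∨ □¬p1), u
3. ¬p3 ∨ □¬p1, u
4. □¬p1, u
5. ¬p1, u
Accessibility: uRu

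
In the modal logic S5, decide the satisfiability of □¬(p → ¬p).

1. □¬(p → ¬p), 0
2. ¬(p → ¬p), 0
3. p, 0
Accessibility: 0R0

Satisfiable (open branch found)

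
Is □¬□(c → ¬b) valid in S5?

Tableau for the negation ¬□¬□(c → ¬b):
1. ¬□¬□(c → ¬b), 0
2. □(c → ¬b), 1
3. c → ¬b, 0
4. c → ¬b, 1
5. ¬b, 0
6. ¬b, 1
Accessibility: 0R0, 0R1, 1R0, 1R1
The negation has an open branch (countermodel exists).

Not valid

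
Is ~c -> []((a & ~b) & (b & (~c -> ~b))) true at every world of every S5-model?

Invalid (countermodel exists)

Tableau for the negation ~(~c -> []((a & ~b) & (b & (~c -> ~b)))):
1. ~(~c -> []((a & ~b) & (b & (~c -> ~b)))), u
2. ~c, u
3. ~[]((a & ~b) & (b & (~c -> ~b))), u
4. ~((a & ~b) & (b & (~c -> ~b))), v
5. ~(b & (~c -> ~b)), v
6. ~(~c -> ~b), v
7. ~c, v
8. b, v
Accessibility: uRu, uRv, vRu, vRv
The negation has an open branch (countermodel exists).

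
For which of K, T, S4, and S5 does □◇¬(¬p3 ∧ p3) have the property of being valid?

T, S4, S5

T-tableau for the negation ¬□◇¬(¬p3 ∧ p3):
1. ¬□◇¬(¬p3 ∧ p3), 0
2. ¬◇¬(¬p3 ∧ p3), 1
3. ¬p3 ∧ p3, 1
4. ¬p3, 1
5. p3, 1
Accessibility: 0R0, 0R1, 1R1
Branch closes: p3 and ¬p3 both at 1.
Every branch closes (one shown): valid in T, hence also in S4, S5 (every theorem of T is a theorem of S4 and S5).
K-tableau for the negation ¬□◇¬(¬p3 ∧ p3):
1. ¬□◇¬(¬p3 ∧ p3), 0
2. ¬◇¬(¬p3 ∧ p3), 1
Accessibility: 0R1
Complete open branch: countermodel on a K-frame, so not valid in K.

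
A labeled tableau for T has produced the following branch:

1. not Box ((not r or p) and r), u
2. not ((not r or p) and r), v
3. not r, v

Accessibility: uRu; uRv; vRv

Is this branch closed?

No, open

There is no literal clash: for every atom and world, at most one sign appears.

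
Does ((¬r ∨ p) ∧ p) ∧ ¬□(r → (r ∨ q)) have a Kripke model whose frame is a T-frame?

1. ((¬r ∨ p) ∧ p) ∧ ¬□(r → (r ∨ q)), u
2. (¬r ∨ p) ∧ p, u
3. ¬□(r → (r ∨ q)), u
4. ¬r ∨ p, u
5. p, u
6. ¬(r → (r ∨ q)), v
7. r, v
8. ¬(r ∨ q), v
9. ¬r, v
10. ¬q, v
Accessibility: uRu, uRv, vRv
Branch closes: r and ¬r both at v.
Every branch closes; the branch above is one of them.

No, unsatisfiable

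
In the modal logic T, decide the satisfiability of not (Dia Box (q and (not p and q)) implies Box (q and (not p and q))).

1. not (Dia Box (q and (not p and q)) implies Box (q and (not p and q))), w0
2. Dia Box (q and (not p and q)), w0
3. not Box (q and (not p and q)), w0
4. Box (q and (not p and q)), w1
5. q and (not p and q), w1
6. q, w1
7. not p and q, w1
8. not p, w1
9. not (q and (not p and q)), w2
10. not (not p and q), w2
11. not q, w2
Accessibility: w0Rw0, w0Rw1, w0Rw2, w1Rw1, w2Rw2

Satisfiable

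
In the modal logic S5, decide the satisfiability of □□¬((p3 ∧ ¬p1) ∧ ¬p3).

Satisfiable

1. □□¬((p3 ∧ ¬p1) ∧ ¬p3), 0
2. □¬((p3 ∧ ¬p1) ∧ ¬p3), 0   [□-rule on 1 via 0R0]
3. ¬((p3 ∧ ¬p1) ∧ ¬p3), 0   [□-rule on 2 via 0R0]
4. p3, 0   [¬∧-rule on 3 (branches; this branch)]
Accessibility: 0R0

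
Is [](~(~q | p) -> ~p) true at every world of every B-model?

Yes, valid

Tableau for the negation ~[](~(~q | p) -> ~p):
1. ~[](~(~q | p) -> ~p), w0
2. ~(~(~q | p) -> ~p), w1
3. ~(~q | p), w1
4. p, w1
5. q, w1
6. ~p, w1
Accessibility: w0Rw0, w0Rw1, w1Rw0, w1Rw1
Branch closes: p and ~p both at w1.
All branches of the negation close; one closing branch shown above.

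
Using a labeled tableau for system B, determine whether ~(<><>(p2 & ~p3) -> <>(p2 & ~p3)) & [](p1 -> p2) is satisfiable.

1. ~(<><>(p2 & ~p3) -> <>(p2 & ~p3)) & [](p1 -> p2), 0
2. ~(<><>(p2 & ~p3) -> <>(p2 & ~p3)), 0
3. [](p1 -> p2), 0
4. <><>(p2 & ~p3), 0
5. ~<>(p2 & ~p3), 0
6. p1 -> p2, 0
7. ~(p2 & ~p3), 0
8. p2, 0
9. p3, 0
10. <>(p2 & ~p3), 1
11. p1 -> p2, 1
12. ~(p2 & ~p3), 1
13. p2, 1
14. p3, 1
15. p2 & ~p3, 2
16. p2, 2
17. ~p3, 2
Accessibility: 0R0, 0R1, 1R0, 1R1, 1R2, 2R1, 2R2

Satisfiable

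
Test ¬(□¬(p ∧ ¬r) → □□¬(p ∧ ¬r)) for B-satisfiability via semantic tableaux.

Yes, satisfiable

1. ¬(□¬(p ∧ ¬r) → □□¬(p ∧ ¬r)), 0
2. □¬(p ∧ ¬r), 0
3. ¬□□¬(p ∧ ¬r), 0
4. ¬(p ∧ ¬r), 0
5. r, 0
6. ¬□¬(p ∧ ¬r), 1
7. ¬(p ∧ ¬r), 1
8. r, 1
9. p ∧ ¬r, 2
10. p, 2
11. ¬r, 2
Accessibility: 0R0, 0R1, 1R0, 1R1, 1R2, 2R1, 2R2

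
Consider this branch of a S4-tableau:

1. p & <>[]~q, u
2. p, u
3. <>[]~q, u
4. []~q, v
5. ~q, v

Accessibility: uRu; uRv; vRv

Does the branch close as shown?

There is no literal clash: for every atom and world, at most one sign appears.

Open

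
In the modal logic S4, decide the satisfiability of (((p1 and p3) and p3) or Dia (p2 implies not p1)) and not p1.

1. (((p1 and p3) and p3) or Dia (p2 implies not p1)) and not p1, w0
2. ((p1 and p3) and p3) or Dia (p2 implies not p1), w0
3. not p1, w0
4. Dia (p2 implies not p1), w0
5. p2 implies not p1, w1
6. not p1, w1
Accessibility: w0Rw0, w0Rw1, w1Rw1

Satisfiable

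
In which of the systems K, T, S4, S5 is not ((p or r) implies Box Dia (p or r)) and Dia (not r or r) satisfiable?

S5-tableau for the formula:
1. not ((p or r) implies Box Dia (p or r)) and Dia (not r or r), u
2. not ((p or r) implies Box Dia (p or r)), u
3. Dia (not r or r), u
4. p or r, u
5. not Box Dia (p or r), u
6. r, u
7. not r or r, v
8. r, v
9. not Dia (p or r), w
10. not (p or r), u
11. not p, u
12. not r, u
Accessibility: uRu, uRv, uRw, vRu, vRv, vRw, wRu, wRv, wRw
Branch closes: r and not r both at u.
Every branch closes (one shown): unsatisfiable in S5.
S4-tableau for the formula:
1. not ((p or r) implies Box Dia (p or r)) and Dia (not r or r), u
2. not ((p or r) implies Box Dia (p or r)), u
3. Dia (not r or r), u
4. p or r, u
5. not Box Dia (p or r), u
6. r, u
7. not r or r, v
8. r, v
9. not Dia (p or r), w
10. not (p or r), w
11. not p, w
12. not r, w
Accessibility: uRu, uRv, uRw, vRv, wRw
Complete open branch: satisfiable in S4, hence also in K, T (this S4-model is also a K-model and a T-model).

K, T, S4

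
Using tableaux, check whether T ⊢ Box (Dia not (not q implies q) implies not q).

No, not valid

Tableau for the negation not Box (Dia not (not q implies q) implies not q):
1. not Box (Dia not (not q implies q) implies not q), u
2. not (Dia not (not q implies q) implies not q), v
3. Dia not (not q implies q), v
4. q, v
5. not (not q implies q), w
6. not q, w
Accessibility: uRu, uRv, vRv, vRw, wRw
The negation has an open branch (countermodel exists).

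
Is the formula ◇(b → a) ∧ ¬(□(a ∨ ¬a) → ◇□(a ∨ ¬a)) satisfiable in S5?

1. ◇(b → a) ∧ ¬(□(a ∨ ¬a) → ◇□(a ∨ ¬a)), 0
2. ◇(b → a), 0
3. ¬(□(a ∨ ¬a) → ◇□(a ∨ ¬a)), 0
4. □(a ∨ ¬a), 0
5. ¬◇□(a ∨ ¬a), 0
6. a ∨ ¬a, 0
7. ¬□(a ∨ ¬a), 0
8. ¬a, 0
9. b → a, 1
10. a ∨ ¬a, 1
11. ¬□(a ∨ ¬a), 1
12. a, 1
13. ¬(a ∨ ¬a), 2
14. ¬a, 2
15. a, 2
Accessibility: 0R0, 0R1, 0R2, 1R0, 1R1, 1R2, 2R0, 2R1, 2R2
Branch closes: a and ¬a both at 2.
Every branch closes; the branch above is one of them.

No, unsatisfiable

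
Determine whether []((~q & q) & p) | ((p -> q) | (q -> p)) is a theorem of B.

Valid

Tableau for the negation ~([]((~q & q) & p) | ((p -> q) | (q -> p))):
1. ~([]((~q & q) & p) | ((p -> q) | (q -> p))), 0
2. ~[]((~q & q) & p), 0
3. ~((p -> q) | (q -> p)), 0
4. ~(p -> q), 0
5. ~(q -> p), 0
6. p, 0
7. ~q, 0
8. q, 0
9. ~p, 0
Accessibility: 0R0
Branch closes: q and ~q both at 0.
All branches of the negation close; one closing branch shown above.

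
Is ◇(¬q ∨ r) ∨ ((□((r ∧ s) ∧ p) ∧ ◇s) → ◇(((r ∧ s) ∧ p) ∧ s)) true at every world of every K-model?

Tableau for the negation ¬(◇(¬q ∨ r) ∨ ((□((r ∧ s) ∧ p) ∧ ◇s) → ◇(((r ∧ s) ∧ p) ∧ s))):
1. ¬(◇(¬q ∨ r) ∨ ((□((r ∧ s) ∧ p) ∧ ◇s) → ◇(((r ∧ s) ∧ p) ∧ s))), 0
2. ¬◇(¬q ∨ r), 0
3. ¬((□((r ∧ s) ∧ p) ∧ ◇s) → ◇(((r ∧ s) ∧ p) ∧ s)), 0
4. □((r ∧ s) ∧ p) ∧ ◇s, 0
5. ¬◇(((r ∧ s) ∧ p) ∧ s), 0
6. □((r ∧ s) ∧ p), 0
7. ◇s, 0
8. s, 1
9. ¬(¬q ∨ r), 1
10. q, 1
11. ¬r, 1
12. ¬(((r ∧ s) ∧ p) ∧ s), 1
13. (r ∧ s) ∧ p, 1
14. r ∧ s, 1
15. p, 1
16. r, 1
Accessibility: 0R1
Branch closes: r and ¬r both at 1.
Every branch of the negation's tableau closes; the branch above is one of them.

Yes, valid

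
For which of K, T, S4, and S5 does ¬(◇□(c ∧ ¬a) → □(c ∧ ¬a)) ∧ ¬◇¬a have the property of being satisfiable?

K

K-tableau for the formula:
1. ¬(◇□(c ∧ ¬a) → □(c ∧ ¬a)) ∧ ¬◇¬a, u
2. ¬(◇□(c ∧ ¬a) → □(c ∧ ¬a)), u
3. ¬◇¬a, u
4. ◇□(c ∧ ¬a), u
5. ¬□(c ∧ ¬a), u
6. □(c ∧ ¬a), v
7. a, v
8. ¬(c ∧ ¬a), w
9. a, w
Accessibility: uRv, uRw
Complete open branch: satisfiable in K.
T-tableau for the formula:
1. ¬(◇□(c ∧ ¬a) → □(c ∧ ¬a)) ∧ ¬◇¬a, u
2. ¬(◇□(c ∧ ¬a) → □(c ∧ ¬a)), u
3. ¬◇¬a, u
4. ◇□(c ∧ ¬a), u
5. ¬□(c ∧ ¬a), u
6. a, u
7. □(c ∧ ¬a), v
8. a, v
9. c ∧ ¬a, v
10. c, v
11. ¬a, v
Accessibility: uRu, uRv, vRv
Branch closes: a and ¬a both at v.
Every branch closes (one shown): unsatisfiable in T, hence also in S4, S5 (every S4/S5-frame is a T-frame).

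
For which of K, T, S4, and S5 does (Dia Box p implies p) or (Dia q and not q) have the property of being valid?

S5-tableau for the negation not ((Dia Box p implies p) or (Dia q and not q)):
1. not ((Dia Box p implies p) or (Dia q and not q)), 0
2. not (Dia Box p implies p), 0
3. not (Dia q and not q), 0
4. Dia Box p, 0
5. not p, 0
6. not Dia q, 0
7. not q, 0
8. Box p, 1
9. not q, 1
10. p, 0
Accessibility: 0R0, 0R1, 1R0, 1R1
Branch closes: p and not p both at 0.
Every branch closes (one shown): valid in S5.
S4-tableau for the negation not ((Dia Box p implies p) or (Dia q and not q)):
1. not ((Dia Box p implies p) or (Dia q and not q)), 0
2. not (Dia Box p implies p), 0
3. not (Dia q and not q), 0
4. Dia Box p, 0
5. not p, 0
6. q, 0
7. Box p, 1
8. p, 1
Accessibility: 0R0, 0R1, 1R1
Complete open branch: countermodel on an S4-frame, so not valid in S4, nor in K, T (the same frame is also a K-frame and a T-frame).

S5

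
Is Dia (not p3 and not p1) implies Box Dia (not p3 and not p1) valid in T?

No, not valid

Tableau for the negation not (Dia (not p3 and not p1) implies Box Dia (not p3 and not p1)):
1. not (Dia (not p3 and not p1) implies Box Dia (not p3 and not p1)), u
2. Dia (not p3 and not p1), u
3. not Box Dia (not p3 and not p1), u
4. not p3 and not p1, v
5. not p3, v
6. not p1, v
7. not Dia (not p3 and not p1), w
8. not (not p3 and not p1), w
9. p1, w
Accessibility: uRu, uRv, uRw, vRv, wRw
The negation has an open branch (countermodel exists).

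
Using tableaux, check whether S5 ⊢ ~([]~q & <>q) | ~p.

Valid in S5

Tableau for the negation ~(~([]~q & <>q) | ~p):
1. ~(~([]~q & <>q) | ~p), w0
2. []~q & <>q, w0
3. p, w0
4. []~q, w0
5. <>q, w0
6. ~q, w0
7. q, w1
8. ~q, w1
Accessibility: w0Rw0, w0Rw1, w1Rw0, w1Rw1
Branch closes: q and ~q both at w1.
All branches of the negation close; one closing branch shown above.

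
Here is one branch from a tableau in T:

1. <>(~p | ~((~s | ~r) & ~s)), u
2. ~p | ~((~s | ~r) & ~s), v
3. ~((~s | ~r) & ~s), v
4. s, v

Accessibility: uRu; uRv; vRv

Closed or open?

Open

No atom appears with both signs at the same world.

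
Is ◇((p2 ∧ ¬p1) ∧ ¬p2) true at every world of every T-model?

Not valid

Tableau for the negation ¬◇((p2 ∧ ¬p1) ∧ ¬p2):
1. ¬◇((p2 ∧ ¬p1) ∧ ¬p2), u
2. ¬((p2 ∧ ¬p1) ∧ ¬p2), u
3. p2, u
Accessibility: uRu
The negation has an open branch (countermodel exists).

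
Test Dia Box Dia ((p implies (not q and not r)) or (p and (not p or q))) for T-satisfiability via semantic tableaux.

1. Dia Box Dia ((p implies (not q and not r)) or (p and (not p or q))), u
2. Box Dia ((p implies (not q and not r)) or (p and (not p or q))), v   [Dia-rule on 1: fresh world v, uRv]
3. Dia ((p implies (not q and not r)) or (p and (not p or q))), v   [Box-rule on 2 via vRv]
4. (p implies (not q and not r)) or (p and (not p or q)), w   [Dia-rule on 3: fresh world w, vRw]
5. Dia ((p implies (not q and not r)) or (p and (not p or q))), w   [Box-rule on 2 via vRw]
6. p and (not p or q), w   [or-rule on 4 (branches; this branch)]
7. p, w   [and-rule on 6]
8. not p or q, w   [and-rule on 6]
9. q, w   [or-rule on 8 (branches; this branch)]
10. (p implies (not q and not r)) or (p and (not p or q)), x   [Dia-rule on 5: fresh world x, wRx]
11. p and (not p or q), x   [or-rule on 10 (branches; this branch)]
12. p, x   [and-rule on 11]
13. not p or q, x   [and-rule on 11]
14. q, x   [or-rule on 13 (branches; this branch)]
Accessibility: uRu, uRv, vRv, vRw, wRw, wRx, xRx

Yes, satisfiable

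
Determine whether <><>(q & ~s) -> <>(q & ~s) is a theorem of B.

Not valid

Tableau for the negation ~(<><>(q & ~s) -> <>(q & ~s)):
1. ~(<><>(q & ~s) -> <>(q & ~s)), 0
2. <><>(q & ~s), 0
3. ~<>(q & ~s), 0
4. ~(q & ~s), 0
5. s, 0
6. <>(q & ~s), 1
7. ~(q & ~s), 1
8. s, 1
9. q & ~s, 2
10. q, 2
11. ~s, 2
Accessibility: 0R0, 0R1, 1R0, 1R1, 1R2, 2R1, 2R2
The negation has an open branch (countermodel exists).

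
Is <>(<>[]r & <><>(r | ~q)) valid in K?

Not valid

Tableau for the negation ~<>(<>[]r & <><>(r | ~q)):
1. ~<>(<>[]r & <><>(r | ~q)), 0
The negation has an open branch (countermodel exists).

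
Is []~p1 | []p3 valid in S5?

Tableau for the negation ~([]~p1 | []p3):
1. ~([]~p1 | []p3), u
2. ~[]~p1, u
3. ~[]p3, u
4. p1, v
5. ~p3, w
Accessibility: uRu, uRv, uRw, vRu, vRv, vRw, wRu, wRv, wRw
The negation has an open branch (countermodel exists).

Invalid (countermodel exists)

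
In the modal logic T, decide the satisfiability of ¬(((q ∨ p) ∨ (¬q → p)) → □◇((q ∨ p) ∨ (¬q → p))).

Satisfiable (open branch found)

1. ¬(((q ∨ p) ∨ (¬q → p)) → □◇((q ∨ p) ∨ (¬q → p))), 0
2. (q ∨ p) ∨ (¬q → p), 0
3. ¬□◇((q ∨ p) ∨ (¬q → p)), 0
4. ¬q → p, 0
5. p, 0
6. ¬◇((q ∨ p) ∨ (¬q → p)), 1
7. ¬((q ∨ p) ∨ (¬q → p)), 1
8. ¬(q ∨ p), 1
9. ¬(¬q → p), 1
10. ¬q, 1
11. ¬p, 1
Accessibility: 0R0, 0R1, 1R1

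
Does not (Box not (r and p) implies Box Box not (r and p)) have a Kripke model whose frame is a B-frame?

Yes, satisfiable

1. not (Box not (r and p) implies Box Box not (r and p)), 0
2. Box not (r and p), 0
3. not Box Box not (r and p), 0
4. not (r and p), 0
5. not p, 0
6. not Box not (r and p), 1
7. not (r and p), 1
8. not p, 1
9. r and p, 2
10. r, 2
11. p, 2
Accessibility: 0R0, 0R1, 1R0, 1R1, 1R2, 2R1, 2R2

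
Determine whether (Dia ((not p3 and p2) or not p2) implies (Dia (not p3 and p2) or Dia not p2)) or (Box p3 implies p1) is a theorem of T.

Tableau for the negation not ((Dia ((not p3 and p2) or not p2) implies (Dia (not p3 and p2) or Dia not p2)) or (Box p3 implies p1)):
1. not ((Dia ((not p3 and p2) or not p2) implies (Dia (not p3 and p2) or Dia not p2)) or (Box p3 implies p1)), w0
2. not (Dia ((not p3 and p2) or not p2) implies (Dia (not p3 and p2) or Dia not p2)), w0
3. not (Box p3 implies p1), w0
4. Dia ((not p3 and p2) or not p2), w0
5. not (Dia (not p3 and p2) or Dia not p2), w0
6. Box p3, w0
7. not p1, w0
8. not Dia (not p3 and p2), w0
9. not Dia not p2, w0
10. p3, w0
11. not (not p3 and p2), w0
12. p2, w0
13. (not p3 and p2) or not p2, w1
14. p3, w1
15. not (not p3 and p2), w1
16. p2, w1
17. not p3 and p2, w1
18. not p3, w1
Accessibility: w0Rw0, w0Rw1, w1Rw1
Branch closes: p3 and not p3 both at w1.
Every branch of the negation's tableau closes; the branch above is one of them.

Valid in T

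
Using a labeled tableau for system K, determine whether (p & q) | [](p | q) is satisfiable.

Yes, satisfiable

1. (p & q) | [](p | q), u
2. [](p | q), u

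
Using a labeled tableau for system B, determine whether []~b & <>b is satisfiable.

Unsatisfiable

1. []~b & <>b, 0
2. []~b, 0   [&-rule on 1]
3. <>b, 0   [&-rule on 1]
4. ~b, 0   [[]-rule on 2 via 0R0]
5. b, 1   [<>-rule on 3: fresh world 1, 0R1]
6. ~b, 1   [[]-rule on 2 via 0R1]
Accessibility: 0R0, 0R1, 1R0, 1R1
Branch closes: b and ~b both at 1.
Every branch closes; the branch above is one of them.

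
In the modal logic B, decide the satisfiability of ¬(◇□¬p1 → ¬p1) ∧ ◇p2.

1. ¬(◇□¬p1 → ¬p1) ∧ ◇p2, w0
2. ¬(◇□¬p1 → ¬p1), w0
3. ◇p2, w0
4. ◇□¬p1, w0
5. p1, w0
6. p2, w1
7. □¬p1, w2
8. ¬p1, w0
Accessibility: w0Rw0, w0Rw1, w0Rw2, w1Rw0, w1Rw1, w2Rw0, w2Rw2
Branch closes: p1 and ¬p1 both at w0.
(One branch shown.) All branches close.

Unsatisfiable (every branch closes)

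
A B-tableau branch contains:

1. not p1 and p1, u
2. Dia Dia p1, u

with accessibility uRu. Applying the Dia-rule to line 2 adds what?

a fresh world v with uRv, and Dia p1 at v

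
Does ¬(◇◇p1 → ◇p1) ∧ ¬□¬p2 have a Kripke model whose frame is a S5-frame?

Unsatisfiable

1. ¬(◇◇p1 → ◇p1) ∧ ¬□¬p2, 0
2. ¬(◇◇p1 → ◇p1), 0
3. ¬□¬p2, 0
4. ◇◇p1, 0
5. ¬◇p1, 0
6. ¬p1, 0
7. p2, 1
8. ¬p1, 1
9. ◇p1, 2
10. ¬p1, 2
11. p1, 3
12. ¬p1, 3
Accessibility: 0R0, 0R1, 0R2, 0R3, 1R0, 1R1, 1R2, 1R3, 2R0, 2R1, 2R2, 2R3, 3R0, 3R1, 3R2, 3R3
Branch closes: p1 and ¬p1 both at 3.
Every branch closes; the branch above is one of them.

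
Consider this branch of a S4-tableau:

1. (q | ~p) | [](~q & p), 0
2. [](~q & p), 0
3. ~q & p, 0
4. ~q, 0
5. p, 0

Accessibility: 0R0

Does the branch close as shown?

There is no literal clash: for every atom and world, at most one sign appears.

No, open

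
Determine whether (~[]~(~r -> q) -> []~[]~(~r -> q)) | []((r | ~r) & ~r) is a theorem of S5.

Yes, valid

Tableau for the negation ~((~[]~(~r -> q) -> []~[]~(~r -> q)) | []((r | ~r) & ~r)):
1. ~((~[]~(~r -> q) -> []~[]~(~r -> q)) | []((r | ~r) & ~r)), u
2. ~(~[]~(~r -> q) -> []~[]~(~r -> q)), u
3. ~[]((r | ~r) & ~r), u
4. ~[]~(~r -> q), u
5. ~[]~[]~(~r -> q), u
6. ~((r | ~r) & ~r), v
7. r, v
8. ~r -> q, w
9. q, w
10. []~(~r -> q), x
11. ~(~r -> q), u
12. ~r, u
13. ~q, u
14. ~(~r -> q), v
15. ~r, v
16. ~q, v
Accessibility: uRu, uRv, uRw, uRx, vRu, vRv, vRw, vRx, wRu, wRv, wRw, wRx, xRu, xRv, xRw, xRx
Branch closes: r and ~r both at v.
Every branch of the negation's tableau closes; the branch above is one of them.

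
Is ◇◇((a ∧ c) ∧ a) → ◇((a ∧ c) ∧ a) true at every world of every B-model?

Tableau for the negation ¬(◇◇((a ∧ c) ∧ a) → ◇((a ∧ c) ∧ a)):
1. ¬(◇◇((a ∧ c) ∧ a) → ◇((a ∧ c) ∧ a)), w0
2. ◇◇((a ∧ c) ∧ a), w0
3. ¬◇((a ∧ c) ∧ a), w0
4. ¬((a ∧ c) ∧ a), w0
5. ¬a, w0
6. ◇((a ∧ c) ∧ a), w1
7. ¬((a ∧ c) ∧ a), w1
8. ¬a, w1
9. (a ∧ c) ∧ a, w2
10. a ∧ c, w2
11. a, w2
12. c, w2
Accessibility: w0Rw0, w0Rw1, w1Rw0, w1Rw1, w1Rw2, w2Rw1, w2Rw2
The negation has an open branch (countermodel exists).

Invalid (countermodel exists)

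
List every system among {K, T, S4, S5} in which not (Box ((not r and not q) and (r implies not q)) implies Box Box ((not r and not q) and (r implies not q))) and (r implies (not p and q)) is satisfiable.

K, T

T-tableau for the formula:
1. not (Box ((not r and not q) and (r implies not q)) implies Box Box ((not r and not q) and (r implies not q))) and (r implies (not p and q)), 0
2. not (Box ((not r and not q) and (r implies not q)) implies Box Box ((not r and not q) and (r implies not q))), 0
3. r implies (not p and q), 0
4. Box ((not r and not q) and (r implies not q)), 0
5. not Box Box ((not r and not q) and (r implies not q)), 0
6. (not r and not q) and (r implies not q), 0
7. not r and not q, 0
8. r implies not q, 0
9. not r, 0
10. not q, 0
11. not Box ((not r and not q) and (r implies not q)), 1
12. (not r and not q) and (r implies not q), 1
13. not r and not q, 1
14. r implies not q, 1
15. not r, 1
16. not q, 1
17. not ((not r and not q) and (r implies not q)), 2
18. not (r implies not q), 2
19. r, 2
20. q, 2
Accessibility: 0R0, 0R1, 1R1, 1R2, 2R2
Complete open branch: satisfiable in T, hence also in K (this T-model is also a K-model).
S4-tableau for the formula:
1. not (Box ((not r and not q) and (r implies not q)) implies Box Box ((not r and not q) and (r implies not q))) and (r implies (not p and q)), 0
2. not (Box ((not r and not q) and (r implies not q)) implies Box Box ((not r and not q) and (r implies not q))), 0
3. r implies (not p and q), 0
4. Box ((not r and not q) and (r implies not q)), 0
5. not Box Box ((not r and not q) and (r implies not q)), 0
6. (not r and not q) and (r implies not q), 0
7. not r and not q, 0
8. r implies not q, 0
9. not r, 0
10. not q, 0
11. not Box ((not r and not q) and (r implies not q)), 1
12. (not r and not q) and (r implies not q), 1
13. not r and not q, 1
14. r implies not q, 1
15. not r, 1
16. not q, 1
17. not ((not r and not q) and (r implies not q)), 2
18. (not r and not q) and (r implies not q), 2
19. not r and not q, 2
20. r implies not q, 2
21. not r, 2
22. not q, 2
23. not (not r and not q), 2
24. q, 2
Accessibility: 0R0, 0R1, 0R2, 1R1, 1R2, 2R2
Branch closes: q and not q both at 2.
Every branch closes (one shown): unsatisfiable in S4, hence also in S5 (every S5-frame is an S4-frame).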